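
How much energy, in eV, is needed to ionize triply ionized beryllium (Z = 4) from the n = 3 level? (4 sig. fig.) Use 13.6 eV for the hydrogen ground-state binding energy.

24.18 eV

E_n = −13.6 Z²/n² = −217.6/n² eV for Z = 4.
E_3 = −217.6/9 = −24.18 eV, so ionization (to E = 0) requires 24.18 eV.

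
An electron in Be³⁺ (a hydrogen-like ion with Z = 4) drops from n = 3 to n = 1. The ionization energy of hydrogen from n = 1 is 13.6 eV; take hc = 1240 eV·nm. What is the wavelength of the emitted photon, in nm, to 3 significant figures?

6.41 nm

For Z = 4 the level energies scale as Z², so the effective Rydberg energy is 13.6 × 16 = 217.6 eV.
ΔE = 217.6 × (1/1² − 1/3²) = 217.6 × 0.8889 = 193.4 eV.
λ = hc/ΔE = 1240 / 193.4 = 6.41 nm.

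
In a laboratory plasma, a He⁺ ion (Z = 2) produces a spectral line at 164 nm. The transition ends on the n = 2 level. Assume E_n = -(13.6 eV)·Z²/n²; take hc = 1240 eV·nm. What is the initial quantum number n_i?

The photon energy is ΔE = hc/λ = 1240 / 164 = 7.561 eV.
With Z = 2, ΔE = 54.40 × (1/n_f² − 1/n_i²), so 1/n_f² − 1/n_i² = 0.1390.
With n_f = 2: 1/n_i² = 1/4 − 0.1390 = 0.1110, so n_i ≈ 3.00.

n_i = 3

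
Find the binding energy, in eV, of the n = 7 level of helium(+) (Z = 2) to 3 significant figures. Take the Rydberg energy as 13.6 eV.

1.11 eV

E_n = −13.6 Z²/n² = −54.40/n² eV for Z = 2.
E_7 = −54.40/49 = −1.11 eV, so ionization (to E = 0) requires 1.11 eV.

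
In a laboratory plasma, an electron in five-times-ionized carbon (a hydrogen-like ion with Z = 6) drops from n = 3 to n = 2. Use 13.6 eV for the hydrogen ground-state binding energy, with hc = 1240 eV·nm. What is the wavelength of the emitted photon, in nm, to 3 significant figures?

For Z = 6 the level energies scale as Z², so the effective Rydberg energy is 13.6 × 36 = 489.6 eV.
ΔE = 489.6 × (1/2² − 1/3²) = 489.6 × 0.1389 = 68.00 eV.
λ = hc/ΔE = 1240 / 68.00 = 18.2 nm.

18.2 nm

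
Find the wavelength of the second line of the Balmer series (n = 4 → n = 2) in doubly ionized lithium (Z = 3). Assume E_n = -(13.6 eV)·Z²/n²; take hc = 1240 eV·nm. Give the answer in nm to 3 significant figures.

54.0 nm

The Balmer series terminates on n_f = 2; the second line has n_i = 2+2 = 4.
ΔE = 122.4 × (1/2² − 1/4²) = 22.95 eV.
λ = 1240 / 22.95 = 54.0 nm.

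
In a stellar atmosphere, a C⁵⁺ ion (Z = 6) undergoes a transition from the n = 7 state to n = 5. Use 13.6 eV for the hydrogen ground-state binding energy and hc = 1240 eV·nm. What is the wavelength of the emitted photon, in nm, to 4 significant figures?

129.3 nm

For Z = 6 the level energies scale as Z², so the effective Rydberg energy is 13.6 × 36 = 489.6 eV.
ΔE = 489.6 × (1/5² − 1/7²) = 489.6 × 0.01959 = 9.592 eV.
λ = hc/ΔE = 1240 / 9.592 = 129.3 nm.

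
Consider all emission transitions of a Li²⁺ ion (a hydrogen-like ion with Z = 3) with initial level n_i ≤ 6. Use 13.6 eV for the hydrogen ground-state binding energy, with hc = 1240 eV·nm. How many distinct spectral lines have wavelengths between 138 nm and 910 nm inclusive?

5

Enumerate all n_i → n_f pairs with 1 ≤ n_f < n_i ≤ 6 and compute λ = 1240 / [13.6·9·(1/n_f² − 1/n_i²)].
Lines falling in [138, 910] nm: 5→3 (142.5 nm), 4→3 (208.4 nm), 6→4 (291.8 nm), 5→4 (450.3 nm), 6→5 (828.9 nm).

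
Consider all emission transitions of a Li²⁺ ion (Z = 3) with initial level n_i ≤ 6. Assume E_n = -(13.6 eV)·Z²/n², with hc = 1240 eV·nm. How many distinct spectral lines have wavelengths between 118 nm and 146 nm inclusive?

2

Enumerate all n_i → n_f pairs with 1 ≤ n_f < n_i ≤ 6 and compute λ = 1240 / [13.6·9·(1/n_f² − 1/n_i²)].
Lines falling in [118, 146] nm: 6→3 (121.6 nm), 5→3 (142.5 nm).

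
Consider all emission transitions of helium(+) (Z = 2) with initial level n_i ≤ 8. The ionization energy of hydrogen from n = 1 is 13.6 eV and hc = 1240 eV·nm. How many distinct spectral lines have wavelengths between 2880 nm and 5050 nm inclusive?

2

Enumerate all n_i → n_f pairs with 1 ≤ n_f < n_i ≤ 8 and compute λ = 1240 / [13.6·4·(1/n_f² − 1/n_i²)].
Lines falling in [2880, 5050] nm: 7→6 (3093 nm), 8→7 (4765 nm).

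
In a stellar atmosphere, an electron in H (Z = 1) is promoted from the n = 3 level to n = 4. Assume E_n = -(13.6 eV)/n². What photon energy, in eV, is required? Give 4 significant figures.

E_4 = −13.60/16 = −0.8500 eV and E_3 = −13.60/9 = −1.511 eV.
The photon energy is |E_4 − E_3| = 0.6611 eV.

0.6611 eV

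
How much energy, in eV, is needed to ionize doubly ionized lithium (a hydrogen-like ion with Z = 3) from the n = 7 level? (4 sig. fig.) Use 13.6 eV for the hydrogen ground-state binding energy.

2.498 eV

E_n = −13.6 Z²/n² = −122.4/n² eV for Z = 3.
E_7 = −122.4/49 = −2.498 eV, so ionization (to E = 0) requires 2.498 eV.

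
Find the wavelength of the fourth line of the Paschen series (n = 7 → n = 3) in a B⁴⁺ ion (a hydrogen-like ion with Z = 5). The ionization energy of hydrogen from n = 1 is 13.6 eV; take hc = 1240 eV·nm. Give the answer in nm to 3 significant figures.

40.2 nm

The Paschen series terminates on n_f = 3; the fourth line has n_i = 3+4 = 7.
ΔE = 340.0 × (1/3² − 1/7²) = 30.84 eV.
λ = 1240 / 30.84 = 40.2 nm.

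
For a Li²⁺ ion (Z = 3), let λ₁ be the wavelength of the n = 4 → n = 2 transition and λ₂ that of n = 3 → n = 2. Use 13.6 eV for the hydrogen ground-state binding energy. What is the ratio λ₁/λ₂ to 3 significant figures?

0.741

λ ∝ 1/ΔE ∝ 1/(1/n_f² − 1/n_i²), and the Z² and hc factors cancel in the ratio.
λ₁/λ₂ = (1/2² − 1/3²)/(1/2² − 1/4²) = 0.1389/0.1875 = 0.741.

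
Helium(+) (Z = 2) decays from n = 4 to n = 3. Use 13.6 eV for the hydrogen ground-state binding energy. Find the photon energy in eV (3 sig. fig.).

The Bohr energies scale as Z², so for Z = 2: E_n = −54.40/n² eV.
E_4 = −54.40/16 = −3.400 eV and E_3 = −54.40/9 = −6.044 eV.
The photon energy is |E_4 − E_3| = 2.64 eV.

2.64 eV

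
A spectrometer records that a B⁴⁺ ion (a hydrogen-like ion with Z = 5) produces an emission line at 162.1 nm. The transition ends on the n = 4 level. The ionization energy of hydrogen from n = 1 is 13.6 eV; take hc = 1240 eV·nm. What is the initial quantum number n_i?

n_i = 5

The photon energy is ΔE = hc/λ = 1240 / 162.1 = 7.650 eV.
With Z = 5, ΔE = 340.0 × (1/n_f² − 1/n_i²), so 1/n_f² − 1/n_i² = 0.02250.
With n_f = 4: 1/n_i² = 1/16 − 0.02250 = 0.04000, so n_i ≈ 5.00.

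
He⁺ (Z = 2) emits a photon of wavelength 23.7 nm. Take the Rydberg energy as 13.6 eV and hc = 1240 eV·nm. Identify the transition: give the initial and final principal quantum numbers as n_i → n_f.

n_i = 5, n_f = 1

The photon energy is ΔE = hc/λ = 1240 / 23.7 = 52.32 eV.
With Z = 2, ΔE = 54.40 × (1/n_f² − 1/n_i²), so 1/n_f² − 1/n_i² = 0.9618.
Trying n_f = 1 gives 1/n_i² = 0.03822, i.e. n_i ≈ 5; this pair matches.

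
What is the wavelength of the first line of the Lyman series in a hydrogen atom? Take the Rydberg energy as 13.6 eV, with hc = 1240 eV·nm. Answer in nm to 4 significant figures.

121.6 nm

The Lyman series terminates on n_f = 1; the first line has n_i = 1+1 = 2.
ΔE = 13.60 × (1/1² − 1/2²) = 10.20 eV.
λ = 1240 / 10.20 = 121.6 nm.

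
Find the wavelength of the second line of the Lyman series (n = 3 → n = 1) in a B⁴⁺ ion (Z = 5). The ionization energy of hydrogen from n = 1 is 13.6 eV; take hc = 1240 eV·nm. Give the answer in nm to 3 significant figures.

4.10 nm

The Lyman series terminates on n_f = 1; the second line has n_i = 1+2 = 3.
ΔE = 340.0 × (1/1² − 1/3²) = 302.2 eV.
λ = 1240 / 302.2 = 4.10 nm.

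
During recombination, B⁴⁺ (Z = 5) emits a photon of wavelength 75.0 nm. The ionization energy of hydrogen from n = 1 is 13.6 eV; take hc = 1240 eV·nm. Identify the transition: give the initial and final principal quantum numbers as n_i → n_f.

n_i = 4, n_f = 3

The photon energy is ΔE = hc/λ = 1240 / 75.0 = 16.53 eV.
With Z = 5, ΔE = 340.0 × (1/n_f² − 1/n_i²), so 1/n_f² − 1/n_i² = 0.04863.
Trying n_f = 3 gives 1/n_i² = 0.06248, i.e. n_i ≈ 4; this pair matches.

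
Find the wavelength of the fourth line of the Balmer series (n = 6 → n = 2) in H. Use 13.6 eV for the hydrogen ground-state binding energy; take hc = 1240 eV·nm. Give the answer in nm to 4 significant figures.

410.3 nm

The Balmer series terminates on n_f = 2; the fourth line has n_i = 2+4 = 6.
ΔE = 13.60 × (1/2² − 1/6²) = 3.022 eV.
λ = 1240 / 3.022 = 410.3 nm.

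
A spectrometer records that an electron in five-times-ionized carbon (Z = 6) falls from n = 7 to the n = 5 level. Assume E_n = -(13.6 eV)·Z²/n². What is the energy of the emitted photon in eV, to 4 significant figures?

9.592 eV

The Bohr energies scale as Z², so for Z = 6: E_n = −489.6/n² eV.
E_7 = −489.6/49 = −9.992 eV and E_5 = −489.6/25 = −19.58 eV.
The photon energy is |E_7 − E_5| = 9.592 eV.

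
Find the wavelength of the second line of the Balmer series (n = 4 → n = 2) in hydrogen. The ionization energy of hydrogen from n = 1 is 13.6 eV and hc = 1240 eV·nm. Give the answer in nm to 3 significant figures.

The Balmer series terminates on n_f = 2; the second line has n_i = 2+2 = 4.
ΔE = 13.60 × (1/2² − 1/4²) = 2.550 eV.
λ = 1240 / 2.550 = 486 nm.

486 nm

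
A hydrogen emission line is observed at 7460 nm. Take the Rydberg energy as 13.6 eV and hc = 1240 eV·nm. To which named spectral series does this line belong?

ΔE = 1240/7460 = 0.1662 eV.
This matches 13.6 × (1/5² − 1/6²), so n_f = 5: the Pfund series.

Pfund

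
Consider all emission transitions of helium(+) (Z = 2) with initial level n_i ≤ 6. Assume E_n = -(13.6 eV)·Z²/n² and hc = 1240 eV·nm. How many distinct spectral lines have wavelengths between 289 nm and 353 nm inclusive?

1

Enumerate all n_i → n_f pairs with 1 ≤ n_f < n_i ≤ 6 and compute λ = 1240 / [13.6·4·(1/n_f² − 1/n_i²)].
Lines falling in [289, 353] nm: 5→3 (320.5 nm).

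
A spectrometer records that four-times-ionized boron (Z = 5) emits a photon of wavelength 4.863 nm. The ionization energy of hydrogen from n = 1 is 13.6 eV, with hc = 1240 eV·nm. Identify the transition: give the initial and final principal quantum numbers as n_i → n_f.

n_i = 2, n_f = 1

The photon energy is ΔE = hc/λ = 1240 / 4.863 = 255.0 eV.
With Z = 5, ΔE = 340.0 × (1/n_f² − 1/n_i²), so 1/n_f² − 1/n_i² = 0.7500.
Trying n_f = 1 gives 1/n_i² = 0.2500, i.e. n_i ≈ 2; this pair matches.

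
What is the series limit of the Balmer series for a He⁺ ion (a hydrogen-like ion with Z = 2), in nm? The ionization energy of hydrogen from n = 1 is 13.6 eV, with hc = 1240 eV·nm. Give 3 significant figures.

91.2 nm

The Balmer series has lower level n_f = 2; the series limit corresponds to n_i → ∞.
ΔE_max = 13.6 × 4 / 2² = 13.60 eV.
λ_min = 1240 / 13.60 = 91.2 nm.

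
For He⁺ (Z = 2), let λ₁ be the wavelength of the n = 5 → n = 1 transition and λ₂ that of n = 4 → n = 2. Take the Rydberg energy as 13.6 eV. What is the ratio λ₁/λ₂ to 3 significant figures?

λ ∝ 1/ΔE ∝ 1/(1/n_f² − 1/n_i²), and the Z² and hc factors cancel in the ratio.
λ₁/λ₂ = (1/2² − 1/4²)/(1/1² − 1/5²) = 0.1875/0.9600 = 0.195.

0.195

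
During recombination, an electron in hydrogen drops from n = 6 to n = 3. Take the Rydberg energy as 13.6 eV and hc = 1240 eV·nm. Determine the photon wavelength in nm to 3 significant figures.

ΔE = 13.60 × (1/3² − 1/6²) = 13.60 × 0.08333 = 1.133 eV.
λ = hc/ΔE = 1240 / 1.133 = 1090 nm.

1090 nm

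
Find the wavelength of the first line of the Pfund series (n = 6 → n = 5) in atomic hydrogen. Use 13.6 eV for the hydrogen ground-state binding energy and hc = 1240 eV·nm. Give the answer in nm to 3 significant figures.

7460 nm

The Pfund series terminates on n_f = 5; the first line has n_i = 5+1 = 6.
ΔE = 13.60 × (1/5² − 1/6²) = 0.1662 eV.
λ = 1240 / 0.1662 = 7460 nm.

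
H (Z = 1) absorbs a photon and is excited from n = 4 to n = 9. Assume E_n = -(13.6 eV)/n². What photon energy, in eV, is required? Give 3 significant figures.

0.682 eV

E_9 = −13.60/81 = −0.1679 eV and E_4 = −13.60/16 = −0.8500 eV.
The photon energy is |E_9 − E_4| = 0.682 eV.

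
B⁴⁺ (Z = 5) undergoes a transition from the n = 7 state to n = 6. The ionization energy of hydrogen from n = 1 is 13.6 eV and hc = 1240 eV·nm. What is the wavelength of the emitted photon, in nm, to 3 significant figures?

For Z = 5 the level energies scale as Z², so the effective Rydberg energy is 13.6 × 25 = 340.0 eV.
ΔE = 340.0 × (1/6² − 1/7²) = 340.0 × 0.007370 = 2.506 eV.
λ = hc/ΔE = 1240 / 2.506 = 495 nm.

495 nm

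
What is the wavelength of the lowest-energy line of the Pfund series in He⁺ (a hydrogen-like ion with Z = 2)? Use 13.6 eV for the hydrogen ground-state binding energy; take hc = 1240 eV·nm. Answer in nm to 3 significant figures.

1860 nm

The Pfund series terminates on n_f = 5; the first line has n_i = 5+1 = 6.
ΔE = 54.40 × (1/5² − 1/6²) = 0.6649 eV.
λ = 1240 / 0.6649 = 1860 nm.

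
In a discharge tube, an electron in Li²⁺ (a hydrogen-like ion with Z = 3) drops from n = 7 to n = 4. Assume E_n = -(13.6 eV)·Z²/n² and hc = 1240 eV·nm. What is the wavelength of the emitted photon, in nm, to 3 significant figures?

For Z = 3 the level energies scale as Z², so the effective Rydberg energy is 13.6 × 9 = 122.4 eV.
ΔE = 122.4 × (1/4² − 1/7²) = 122.4 × 0.04209 = 5.152 eV.
λ = hc/ΔE = 1240 / 5.152 = 241 nm.

241 nm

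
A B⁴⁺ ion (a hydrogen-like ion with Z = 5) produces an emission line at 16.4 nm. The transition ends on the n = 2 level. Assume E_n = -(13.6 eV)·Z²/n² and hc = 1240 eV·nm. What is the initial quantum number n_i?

n_i = 6

The photon energy is ΔE = hc/λ = 1240 / 16.4 = 75.61 eV.
With Z = 5, ΔE = 340.0 × (1/n_f² − 1/n_i²), so 1/n_f² − 1/n_i² = 0.2224.
With n_f = 2: 1/n_i² = 1/4 − 0.2224 = 0.02762, so n_i ≈ 6.02.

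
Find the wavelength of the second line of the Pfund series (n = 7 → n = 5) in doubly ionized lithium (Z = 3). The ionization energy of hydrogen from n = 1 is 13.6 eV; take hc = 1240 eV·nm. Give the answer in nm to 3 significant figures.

The Pfund series terminates on n_f = 5; the second line has n_i = 5+2 = 7.
ΔE = 122.4 × (1/5² − 1/7²) = 2.398 eV.
λ = 1240 / 2.398 = 517 nm.

517 nm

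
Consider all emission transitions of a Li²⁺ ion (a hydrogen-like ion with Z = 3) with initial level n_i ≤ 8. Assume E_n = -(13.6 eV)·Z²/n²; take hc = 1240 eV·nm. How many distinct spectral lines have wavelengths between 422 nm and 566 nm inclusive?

Enumerate all n_i → n_f pairs with 1 ≤ n_f < n_i ≤ 8 and compute λ = 1240 / [13.6·9·(1/n_f² − 1/n_i²)].
Lines falling in [422, 566] nm: 5→4 (450.3 nm), 7→5 (517.1 nm).

2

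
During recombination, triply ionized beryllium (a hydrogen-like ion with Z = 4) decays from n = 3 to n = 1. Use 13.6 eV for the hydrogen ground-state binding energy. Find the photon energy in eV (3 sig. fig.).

193 eV

The Bohr energies scale as Z², so for Z = 4: E_n = −217.6/n² eV.
E_3 = −217.6/9 = −24.18 eV and E_1 = −217.6/1 = −217.6 eV.
The photon energy is |E_3 − E_1| = 193 eV.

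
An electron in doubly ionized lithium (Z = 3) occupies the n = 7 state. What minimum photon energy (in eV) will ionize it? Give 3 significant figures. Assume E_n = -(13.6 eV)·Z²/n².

2.50 eV

E_n = −13.6 Z²/n² = −122.4/n² eV for Z = 3.
E_7 = −122.4/49 = −2.50 eV, so ionization (to E = 0) requires 2.50 eV.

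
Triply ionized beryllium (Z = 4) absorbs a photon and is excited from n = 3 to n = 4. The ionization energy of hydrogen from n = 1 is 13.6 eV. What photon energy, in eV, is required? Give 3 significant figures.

The Bohr energies scale as Z², so for Z = 4: E_n = −217.6/n² eV.
E_4 = −217.6/16 = −13.60 eV and E_3 = −217.6/9 = −24.18 eV.
The photon energy is |E_4 − E_3| = 10.6 eV.

10.6 eV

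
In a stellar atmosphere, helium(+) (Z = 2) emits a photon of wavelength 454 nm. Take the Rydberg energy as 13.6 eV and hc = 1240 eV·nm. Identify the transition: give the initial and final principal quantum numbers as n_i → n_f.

The photon energy is ΔE = hc/λ = 1240 / 454 = 2.731 eV.
With Z = 2, ΔE = 54.40 × (1/n_f² − 1/n_i²), so 1/n_f² − 1/n_i² = 0.05021.
Trying n_f = 4 gives 1/n_i² = 0.01229, i.e. n_i ≈ 9; this pair matches.

n_i = 9, n_f = 4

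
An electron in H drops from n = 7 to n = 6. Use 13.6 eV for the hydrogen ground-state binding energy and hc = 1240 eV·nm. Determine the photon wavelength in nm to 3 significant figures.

ΔE = 13.60 × (1/6² − 1/7²) = 13.60 × 0.007370 = 0.1002 eV.
λ = hc/ΔE = 1240 / 0.1002 = 12400 nm.

12400 nm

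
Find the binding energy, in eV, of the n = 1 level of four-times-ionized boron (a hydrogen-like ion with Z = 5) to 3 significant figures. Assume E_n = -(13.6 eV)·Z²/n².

340 eV

E_n = −13.6 Z²/n² = −340.0/n² eV for Z = 5.
E_1 = −340.0/1 = −340 eV, so ionization (to E = 0) requires 340 eV.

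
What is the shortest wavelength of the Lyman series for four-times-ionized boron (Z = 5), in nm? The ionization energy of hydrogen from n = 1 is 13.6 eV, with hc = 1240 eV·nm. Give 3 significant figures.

The Lyman series has lower level n_f = 1; the series limit corresponds to n_i → ∞.
ΔE_max = 13.6 × 25 / 1² = 340.0 eV.
λ_min = 1240 / 340.0 = 3.65 nm.

3.65 nm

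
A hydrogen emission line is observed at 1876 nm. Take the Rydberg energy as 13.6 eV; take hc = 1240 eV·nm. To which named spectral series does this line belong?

Paschen

ΔE = 1240/1876 = 0.6610 eV.
This matches 13.6 × (1/3² − 1/4²), so n_f = 3: the Paschen series.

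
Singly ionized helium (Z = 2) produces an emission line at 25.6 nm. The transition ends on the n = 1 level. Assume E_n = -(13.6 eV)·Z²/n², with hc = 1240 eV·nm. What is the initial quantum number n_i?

n_i = 3

The photon energy is ΔE = hc/λ = 1240 / 25.6 = 48.44 eV.
With Z = 2, ΔE = 54.40 × (1/n_f² − 1/n_i²), so 1/n_f² − 1/n_i² = 0.8904.
With n_f = 1: 1/n_i² = 1/1 − 0.8904 = 0.1096, so n_i ≈ 3.02.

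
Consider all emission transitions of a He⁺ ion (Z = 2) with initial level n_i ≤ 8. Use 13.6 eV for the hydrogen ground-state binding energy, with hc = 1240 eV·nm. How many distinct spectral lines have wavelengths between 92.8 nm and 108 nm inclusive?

Enumerate all n_i → n_f pairs with 1 ≤ n_f < n_i ≤ 8 and compute λ = 1240 / [13.6·4·(1/n_f² − 1/n_i²)].
Lines falling in [92.8, 108] nm: 8→2 (97.25 nm), 7→2 (99.28 nm), 6→2 (102.6 nm).

3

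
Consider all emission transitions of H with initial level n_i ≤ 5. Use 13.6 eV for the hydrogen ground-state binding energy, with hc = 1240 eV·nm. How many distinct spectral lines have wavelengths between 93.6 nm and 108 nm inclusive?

3

Enumerate all n_i → n_f pairs with 1 ≤ n_f < n_i ≤ 5 and compute λ = 1240 / [13.6·1·(1/n_f² − 1/n_i²)].
Lines falling in [93.6, 108] nm: 5→1 (94.98 nm), 4→1 (97.25 nm), 3→1 (102.6 nm).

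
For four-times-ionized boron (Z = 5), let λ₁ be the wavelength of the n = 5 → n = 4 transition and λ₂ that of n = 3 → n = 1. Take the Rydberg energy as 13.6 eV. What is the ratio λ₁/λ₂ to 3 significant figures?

39.5

λ ∝ 1/ΔE ∝ 1/(1/n_f² − 1/n_i²), and the Z² and hc factors cancel in the ratio.
λ₁/λ₂ = (1/1² − 1/3²)/(1/4² − 1/5²) = 0.8889/0.02250 = 39.5.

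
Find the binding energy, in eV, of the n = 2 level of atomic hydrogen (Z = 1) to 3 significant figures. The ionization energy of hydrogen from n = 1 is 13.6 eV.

E_2 = −13.60/4 = −3.40 eV, so ionization (to E = 0) requires 3.40 eV.

3.40 eV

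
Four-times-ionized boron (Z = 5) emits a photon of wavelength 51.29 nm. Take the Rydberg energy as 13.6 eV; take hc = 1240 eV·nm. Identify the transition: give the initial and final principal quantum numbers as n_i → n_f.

The photon energy is ΔE = hc/λ = 1240 / 51.29 = 24.18 eV.
With Z = 5, ΔE = 340.0 × (1/n_f² − 1/n_i²), so 1/n_f² − 1/n_i² = 0.07111.
Trying n_f = 3 gives 1/n_i² = 0.04000, i.e. n_i ≈ 5; this pair matches.

n_i = 5, n_f = 3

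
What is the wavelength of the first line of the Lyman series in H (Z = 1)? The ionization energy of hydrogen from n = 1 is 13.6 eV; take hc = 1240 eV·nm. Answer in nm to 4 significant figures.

The Lyman series terminates on n_f = 1; the first line has n_i = 1+1 = 2.
ΔE = 13.60 × (1/1² − 1/2²) = 10.20 eV.
λ = 1240 / 10.20 = 121.6 nm.

121.6 nm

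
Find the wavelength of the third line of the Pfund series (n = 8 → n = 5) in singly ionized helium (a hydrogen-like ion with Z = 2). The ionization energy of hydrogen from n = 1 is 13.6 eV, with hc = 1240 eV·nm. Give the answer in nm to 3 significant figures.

935 nm

The Pfund series terminates on n_f = 5; the third line has n_i = 5+3 = 8.
ΔE = 54.40 × (1/5² − 1/8²) = 1.326 eV.
λ = 1240 / 1.326 = 935 nm.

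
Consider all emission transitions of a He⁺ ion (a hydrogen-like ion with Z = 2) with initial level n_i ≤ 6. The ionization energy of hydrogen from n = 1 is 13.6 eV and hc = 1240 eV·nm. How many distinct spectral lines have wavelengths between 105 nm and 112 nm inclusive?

1

Enumerate all n_i → n_f pairs with 1 ≤ n_f < n_i ≤ 6 and compute λ = 1240 / [13.6·4·(1/n_f² − 1/n_i²)].
Lines falling in [105, 112] nm: 5→2 (108.5 nm).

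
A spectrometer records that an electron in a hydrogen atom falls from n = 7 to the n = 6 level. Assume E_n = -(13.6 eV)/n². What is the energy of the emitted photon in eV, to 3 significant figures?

0.100 eV

E_7 = −13.60/49 = −0.2776 eV and E_6 = −13.60/36 = −0.3778 eV.
The photon energy is |E_7 − E_6| = 0.100 eV.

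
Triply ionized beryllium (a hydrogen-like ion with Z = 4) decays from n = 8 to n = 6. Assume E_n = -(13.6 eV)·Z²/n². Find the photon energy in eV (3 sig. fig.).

2.64 eV

The Bohr energies scale as Z², so for Z = 4: E_n = −217.6/n² eV.
E_8 = −217.6/64 = −3.400 eV and E_6 = −217.6/36 = −6.044 eV.
The photon energy is |E_8 − E_6| = 2.64 eV.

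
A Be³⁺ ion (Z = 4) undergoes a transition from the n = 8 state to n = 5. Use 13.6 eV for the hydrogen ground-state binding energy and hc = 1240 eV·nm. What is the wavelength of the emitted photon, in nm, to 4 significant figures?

233.8 nm

For Z = 4 the level energies scale as Z², so the effective Rydberg energy is 13.6 × 16 = 217.6 eV.
ΔE = 217.6 × (1/5² − 1/8²) = 217.6 × 0.02438 = 5.304 eV.
λ = hc/ΔE = 1240 / 5.304 = 233.8 nm.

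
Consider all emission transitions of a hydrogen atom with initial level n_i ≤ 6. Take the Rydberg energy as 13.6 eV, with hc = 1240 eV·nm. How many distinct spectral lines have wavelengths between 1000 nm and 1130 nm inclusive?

1

Enumerate all n_i → n_f pairs with 1 ≤ n_f < n_i ≤ 6 and compute λ = 1240 / [13.6·1·(1/n_f² − 1/n_i²)].
Lines falling in [1000, 1130] nm: 6→3 (1094 nm).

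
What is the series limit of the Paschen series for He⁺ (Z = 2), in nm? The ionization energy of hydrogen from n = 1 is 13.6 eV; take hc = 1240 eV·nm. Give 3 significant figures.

The Paschen series has lower level n_f = 3; the series limit corresponds to n_i → ∞.
ΔE_max = 13.6 × 4 / 3² = 6.044 eV.
λ_min = 1240 / 6.044 = 205 nm.

205 nm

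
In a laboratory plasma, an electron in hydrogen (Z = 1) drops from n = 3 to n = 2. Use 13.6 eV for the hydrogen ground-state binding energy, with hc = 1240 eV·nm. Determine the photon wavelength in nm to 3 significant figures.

ΔE = 13.60 × (1/2² − 1/3²) = 13.60 × 0.1389 = 1.889 eV.
λ = hc/ΔE = 1240 / 1.889 = 656 nm.
This line belongs to the Balmer series.

656 nm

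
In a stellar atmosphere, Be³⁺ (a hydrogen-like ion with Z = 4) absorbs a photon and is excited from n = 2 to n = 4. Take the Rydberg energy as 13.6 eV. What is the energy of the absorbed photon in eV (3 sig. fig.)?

40.8 eV

The Bohr energies scale as Z², so for Z = 4: E_n = −217.6/n² eV.
E_4 = −217.6/16 = −13.60 eV and E_2 = −217.6/4 = −54.40 eV.
The photon energy is |E_4 − E_2| = 40.8 eV.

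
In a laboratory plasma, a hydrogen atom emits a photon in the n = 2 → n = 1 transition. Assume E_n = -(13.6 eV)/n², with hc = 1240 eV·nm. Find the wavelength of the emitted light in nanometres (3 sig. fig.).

ΔE = 13.60 × (1/1² − 1/2²) = 13.60 × 0.7500 = 10.20 eV.
λ = hc/ΔE = 1240 / 10.20 = 122 nm.

122 nm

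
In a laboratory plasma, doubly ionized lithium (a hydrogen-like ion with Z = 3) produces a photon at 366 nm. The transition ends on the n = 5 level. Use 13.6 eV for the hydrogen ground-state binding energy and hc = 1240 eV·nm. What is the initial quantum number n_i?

The photon energy is ΔE = hc/λ = 1240 / 366 = 3.388 eV.
With Z = 3, ΔE = 122.4 × (1/n_f² − 1/n_i²), so 1/n_f² − 1/n_i² = 0.02768.
With n_f = 5: 1/n_i² = 1/25 − 0.02768 = 0.01232, so n_i ≈ 9.01.

n_i = 9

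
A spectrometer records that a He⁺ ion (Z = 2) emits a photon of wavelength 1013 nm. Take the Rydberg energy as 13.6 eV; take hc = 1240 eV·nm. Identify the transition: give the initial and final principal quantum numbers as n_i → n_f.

n_i = 5, n_f = 4

The photon energy is ΔE = hc/λ = 1240 / 1013 = 1.224 eV.
With Z = 2, ΔE = 54.40 × (1/n_f² − 1/n_i²), so 1/n_f² − 1/n_i² = 0.02250.
Trying n_f = 4 gives 1/n_i² = 0.04000, i.e. n_i ≈ 5; this pair matches.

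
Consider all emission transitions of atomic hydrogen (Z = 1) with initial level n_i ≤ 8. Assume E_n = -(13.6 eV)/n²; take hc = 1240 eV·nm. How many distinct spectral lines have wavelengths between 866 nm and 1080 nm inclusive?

2

Enumerate all n_i → n_f pairs with 1 ≤ n_f < n_i ≤ 8 and compute λ = 1240 / [13.6·1·(1/n_f² − 1/n_i²)].
Lines falling in [866, 1080] nm: 8→3 (954.9 nm), 7→3 (1005 nm).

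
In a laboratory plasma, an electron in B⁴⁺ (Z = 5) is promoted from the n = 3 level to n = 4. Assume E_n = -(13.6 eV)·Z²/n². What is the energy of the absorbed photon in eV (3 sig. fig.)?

The Bohr energies scale as Z², so for Z = 5: E_n = −340.0/n² eV.
E_4 = −340.0/16 = −21.25 eV and E_3 = −340.0/9 = −37.78 eV.
The photon energy is |E_4 − E_3| = 16.5 eV.

16.5 eV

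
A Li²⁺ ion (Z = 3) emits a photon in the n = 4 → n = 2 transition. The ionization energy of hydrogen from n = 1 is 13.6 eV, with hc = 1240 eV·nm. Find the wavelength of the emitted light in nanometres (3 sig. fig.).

54.0 nm

For Z = 3 the level energies scale as Z², so the effective Rydberg energy is 13.6 × 9 = 122.4 eV.
ΔE = 122.4 × (1/2² − 1/4²) = 122.4 × 0.1875 = 22.95 eV.
λ = hc/ΔE = 1240 / 22.95 = 54.0 nm.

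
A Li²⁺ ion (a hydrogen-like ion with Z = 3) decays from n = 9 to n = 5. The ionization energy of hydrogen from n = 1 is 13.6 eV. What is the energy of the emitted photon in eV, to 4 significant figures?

3.385 eV

The Bohr energies scale as Z², so for Z = 3: E_n = −122.4/n² eV.
E_9 = −122.4/81 = −1.511 eV and E_5 = −122.4/25 = −4.896 eV.
The photon energy is |E_9 − E_5| = 3.385 eV.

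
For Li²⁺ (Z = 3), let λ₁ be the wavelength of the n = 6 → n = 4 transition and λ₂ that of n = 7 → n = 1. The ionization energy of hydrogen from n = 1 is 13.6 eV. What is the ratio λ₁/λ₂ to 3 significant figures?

λ ∝ 1/ΔE ∝ 1/(1/n_f² − 1/n_i²), and the Z² and hc factors cancel in the ratio.
λ₁/λ₂ = (1/1² − 1/7²)/(1/4² − 1/6²) = 0.9796/0.03472 = 28.2.

28.2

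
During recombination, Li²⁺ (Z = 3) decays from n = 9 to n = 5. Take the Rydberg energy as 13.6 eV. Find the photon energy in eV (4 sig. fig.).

3.385 eV

The Bohr energies scale as Z², so for Z = 3: E_n = −122.4/n² eV.
E_9 = −122.4/81 = −1.511 eV and E_5 = −122.4/25 = −4.896 eV.
The photon energy is |E_9 − E_5| = 3.385 eV.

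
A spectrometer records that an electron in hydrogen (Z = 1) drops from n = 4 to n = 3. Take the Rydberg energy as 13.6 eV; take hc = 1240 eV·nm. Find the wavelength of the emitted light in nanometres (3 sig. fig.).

ΔE = 13.60 × (1/3² − 1/4²) = 13.60 × 0.04861 = 0.6611 eV.
λ = hc/ΔE = 1240 / 0.6611 = 1880 nm.
This line belongs to the Paschen series.

1880 nm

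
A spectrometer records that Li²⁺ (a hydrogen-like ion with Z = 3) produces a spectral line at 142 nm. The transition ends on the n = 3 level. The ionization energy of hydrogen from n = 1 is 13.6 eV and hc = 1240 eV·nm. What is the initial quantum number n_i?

The photon energy is ΔE = hc/λ = 1240 / 142 = 8.732 eV.
With Z = 3, ΔE = 122.4 × (1/n_f² − 1/n_i²), so 1/n_f² − 1/n_i² = 0.07134.
With n_f = 3: 1/n_i² = 1/9 − 0.07134 = 0.03977, so n_i ≈ 5.01.

n_i = 5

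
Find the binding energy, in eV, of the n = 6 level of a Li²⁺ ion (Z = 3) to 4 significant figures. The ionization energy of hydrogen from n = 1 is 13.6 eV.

3.400 eV

E_n = −13.6 Z²/n² = −122.4/n² eV for Z = 3.
E_6 = −122.4/36 = −3.400 eV, so ionization (to E = 0) requires 3.400 eV.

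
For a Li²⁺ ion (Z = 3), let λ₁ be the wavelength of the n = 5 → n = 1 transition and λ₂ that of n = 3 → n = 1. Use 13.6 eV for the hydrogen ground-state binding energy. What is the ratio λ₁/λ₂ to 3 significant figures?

0.926

λ ∝ 1/ΔE ∝ 1/(1/n_f² − 1/n_i²), and the Z² and hc factors cancel in the ratio.
λ₁/λ₂ = (1/1² − 1/3²)/(1/1² − 1/5²) = 0.8889/0.9600 = 0.926.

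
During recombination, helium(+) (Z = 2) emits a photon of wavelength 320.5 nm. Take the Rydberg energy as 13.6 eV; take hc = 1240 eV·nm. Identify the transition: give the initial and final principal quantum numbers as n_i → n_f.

The photon energy is ΔE = hc/λ = 1240 / 320.5 = 3.869 eV.
With Z = 2, ΔE = 54.40 × (1/n_f² − 1/n_i²), so 1/n_f² − 1/n_i² = 0.07112.
Trying n_f = 3 gives 1/n_i² = 0.03999, i.e. n_i ≈ 5; this pair matches.

n_i = 5, n_f = 3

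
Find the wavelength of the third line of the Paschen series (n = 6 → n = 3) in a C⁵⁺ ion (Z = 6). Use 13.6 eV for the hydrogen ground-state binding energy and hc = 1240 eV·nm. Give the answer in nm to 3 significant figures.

The Paschen series terminates on n_f = 3; the third line has n_i = 3+3 = 6.
ΔE = 489.6 × (1/3² − 1/6²) = 40.80 eV.
λ = 1240 / 40.80 = 30.4 nm.

30.4 nm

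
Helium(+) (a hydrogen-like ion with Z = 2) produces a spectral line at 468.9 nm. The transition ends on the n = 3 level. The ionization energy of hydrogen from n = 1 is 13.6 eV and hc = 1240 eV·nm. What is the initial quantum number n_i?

The photon energy is ΔE = hc/λ = 1240 / 468.9 = 2.644 eV.
With Z = 2, ΔE = 54.40 × (1/n_f² − 1/n_i²), so 1/n_f² − 1/n_i² = 0.04861.
With n_f = 3: 1/n_i² = 1/9 − 0.04861 = 0.06250, so n_i ≈ 4.00.

n_i = 4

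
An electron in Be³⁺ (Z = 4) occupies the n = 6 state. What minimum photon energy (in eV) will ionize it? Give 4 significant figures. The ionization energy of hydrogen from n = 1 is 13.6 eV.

E_n = −13.6 Z²/n² = −217.6/n² eV for Z = 4.
E_6 = −217.6/36 = −6.044 eV, so ionization (to E = 0) requires 6.044 eV.

6.044 eV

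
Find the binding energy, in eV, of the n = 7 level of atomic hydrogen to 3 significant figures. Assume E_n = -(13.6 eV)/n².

E_7 = −13.60/49 = −0.278 eV, so ionization (to E = 0) requires 0.278 eV.

0.278 eV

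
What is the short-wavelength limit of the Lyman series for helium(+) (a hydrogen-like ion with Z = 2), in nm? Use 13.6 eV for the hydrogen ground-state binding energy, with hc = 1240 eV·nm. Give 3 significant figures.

The Lyman series has lower level n_f = 1; the series limit corresponds to n_i → ∞.
ΔE_max = 13.6 × 4 / 1² = 54.40 eV.
λ_min = 1240 / 54.40 = 22.8 nm.

22.8 nm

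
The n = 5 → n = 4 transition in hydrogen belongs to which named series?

Brackett

The series is set by the lower level: n_f = 4 is the Brackett series.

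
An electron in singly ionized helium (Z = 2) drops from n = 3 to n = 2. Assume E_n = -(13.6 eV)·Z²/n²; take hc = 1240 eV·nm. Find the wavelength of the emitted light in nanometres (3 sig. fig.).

164 nm

For Z = 2 the level energies scale as Z², so the effective Rydberg energy is 13.6 × 4 = 54.40 eV.
ΔE = 54.40 × (1/2² − 1/3²) = 54.40 × 0.1389 = 7.556 eV.
λ = hc/ΔE = 1240 / 7.556 = 164 nm.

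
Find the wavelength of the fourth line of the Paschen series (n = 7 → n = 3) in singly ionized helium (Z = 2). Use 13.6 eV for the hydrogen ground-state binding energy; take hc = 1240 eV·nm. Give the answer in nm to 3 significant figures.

The Paschen series terminates on n_f = 3; the fourth line has n_i = 3+4 = 7.
ΔE = 54.40 × (1/3² − 1/7²) = 4.934 eV.
λ = 1240 / 4.934 = 251 nm.

251 nm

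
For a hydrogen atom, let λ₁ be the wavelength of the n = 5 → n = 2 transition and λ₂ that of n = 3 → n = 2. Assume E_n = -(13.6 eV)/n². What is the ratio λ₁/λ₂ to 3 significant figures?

λ ∝ 1/ΔE ∝ 1/(1/n_f² − 1/n_i²), and the Z² and hc factors cancel in the ratio.
λ₁/λ₂ = (1/2² − 1/3²)/(1/2² − 1/5²) = 0.1389/0.2100 = 0.661.

0.661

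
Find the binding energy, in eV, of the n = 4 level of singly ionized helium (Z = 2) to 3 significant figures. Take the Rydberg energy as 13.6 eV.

E_n = −13.6 Z²/n² = −54.40/n² eV for Z = 2.
E_4 = −54.40/16 = −3.40 eV, so ionization (to E = 0) requires 3.40 eV.

3.40 eV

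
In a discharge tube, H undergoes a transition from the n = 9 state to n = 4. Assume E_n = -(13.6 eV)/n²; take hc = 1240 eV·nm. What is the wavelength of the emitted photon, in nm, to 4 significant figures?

ΔE = 13.60 × (1/4² − 1/9²) = 13.60 × 0.05015 = 0.6821 eV.
λ = hc/ΔE = 1240 / 0.6821 = 1818 nm.

1818 nm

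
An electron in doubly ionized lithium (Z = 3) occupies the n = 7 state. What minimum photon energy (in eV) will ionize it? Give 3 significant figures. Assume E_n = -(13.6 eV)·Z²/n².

E_n = −13.6 Z²/n² = −122.4/n² eV for Z = 3.
E_7 = −122.4/49 = −2.50 eV, so ionization (to E = 0) requires 2.50 eV.

2.50 eV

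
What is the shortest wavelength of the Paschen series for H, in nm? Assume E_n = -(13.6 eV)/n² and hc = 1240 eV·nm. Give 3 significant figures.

821 nm

The Paschen series has lower level n_f = 3; the series limit corresponds to n_i → ∞.
ΔE_max = 13.6 × 1 / 3² = 1.511 eV.
λ_min = 1240 / 1.511 = 821 nm.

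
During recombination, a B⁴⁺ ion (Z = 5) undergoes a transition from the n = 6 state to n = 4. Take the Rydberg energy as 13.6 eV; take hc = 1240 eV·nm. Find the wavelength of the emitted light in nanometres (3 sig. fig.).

105 nm

For Z = 5 the level energies scale as Z², so the effective Rydberg energy is 13.6 × 25 = 340.0 eV.
ΔE = 340.0 × (1/4² − 1/6²) = 340.0 × 0.03472 = 11.81 eV.
λ = hc/ΔE = 1240 / 11.81 = 105 nm.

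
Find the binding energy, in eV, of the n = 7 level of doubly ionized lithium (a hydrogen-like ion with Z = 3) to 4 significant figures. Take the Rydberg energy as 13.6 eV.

2.498 eV

E_n = −13.6 Z²/n² = −122.4/n² eV for Z = 3.
E_7 = −122.4/49 = −2.498 eV, so ionization (to E = 0) requires 2.498 eV.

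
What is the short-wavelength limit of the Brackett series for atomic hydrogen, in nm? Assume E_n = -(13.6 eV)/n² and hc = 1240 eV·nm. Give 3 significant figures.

The Brackett series has lower level n_f = 4; the series limit corresponds to n_i → ∞.
ΔE_max = 13.6 × 1 / 4² = 0.8500 eV.
λ_min = 1240 / 0.8500 = 1460 nm.

1460 nm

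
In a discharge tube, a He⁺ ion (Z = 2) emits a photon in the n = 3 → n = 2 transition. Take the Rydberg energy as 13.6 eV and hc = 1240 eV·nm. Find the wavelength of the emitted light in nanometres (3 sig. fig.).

For Z = 2 the level energies scale as Z², so the effective Rydberg energy is 13.6 × 4 = 54.40 eV.
ΔE = 54.40 × (1/2² − 1/3²) = 54.40 × 0.1389 = 7.556 eV.
λ = hc/ΔE = 1240 / 7.556 = 164 nm.

164 nm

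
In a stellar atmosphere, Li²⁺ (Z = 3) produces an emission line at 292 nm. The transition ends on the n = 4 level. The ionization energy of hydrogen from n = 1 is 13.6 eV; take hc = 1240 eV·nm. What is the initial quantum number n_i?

The photon energy is ΔE = hc/λ = 1240 / 292 = 4.247 eV.
With Z = 3, ΔE = 122.4 × (1/n_f² − 1/n_i²), so 1/n_f² − 1/n_i² = 0.03469.
With n_f = 4: 1/n_i² = 1/16 − 0.03469 = 0.02781, so n_i ≈ 6.00.

n_i = 6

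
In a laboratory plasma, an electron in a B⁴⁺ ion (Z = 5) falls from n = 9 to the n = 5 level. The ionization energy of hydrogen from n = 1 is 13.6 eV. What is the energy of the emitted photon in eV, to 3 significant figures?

9.40 eV

The Bohr energies scale as Z², so for Z = 5: E_n = −340.0/n² eV.
E_9 = −340.0/81 = −4.198 eV and E_5 = −340.0/25 = −13.60 eV.
The photon energy is |E_9 − E_5| = 9.40 eV.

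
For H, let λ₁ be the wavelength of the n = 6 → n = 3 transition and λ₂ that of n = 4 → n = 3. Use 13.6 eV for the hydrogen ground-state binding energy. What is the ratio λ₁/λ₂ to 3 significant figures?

0.583

λ ∝ 1/ΔE ∝ 1/(1/n_f² − 1/n_i²), and the Z² and hc factors cancel in the ratio.
λ₁/λ₂ = (1/3² − 1/4²)/(1/3² − 1/6²) = 0.04861/0.08333 = 0.583.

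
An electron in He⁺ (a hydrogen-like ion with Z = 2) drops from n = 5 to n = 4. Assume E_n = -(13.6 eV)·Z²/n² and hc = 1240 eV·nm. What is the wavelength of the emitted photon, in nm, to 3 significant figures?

1010 nm

For Z = 2 the level energies scale as Z², so the effective Rydberg energy is 13.6 × 4 = 54.40 eV.
ΔE = 54.40 × (1/4² − 1/5²) = 54.40 × 0.02250 = 1.224 eV.
λ = hc/ΔE = 1240 / 1.224 = 1010 nm.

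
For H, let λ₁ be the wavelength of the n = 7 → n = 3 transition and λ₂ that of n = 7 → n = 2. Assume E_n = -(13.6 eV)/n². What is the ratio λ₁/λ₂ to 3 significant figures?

2.53

λ ∝ 1/ΔE ∝ 1/(1/n_f² − 1/n_i²), and the Z² and hc factors cancel in the ratio.
λ₁/λ₂ = (1/2² − 1/7²)/(1/3² − 1/7²) = 0.2296/0.09070 = 2.53.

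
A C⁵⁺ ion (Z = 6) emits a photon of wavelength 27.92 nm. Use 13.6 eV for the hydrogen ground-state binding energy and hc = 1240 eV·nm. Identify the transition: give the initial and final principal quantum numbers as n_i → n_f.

The photon energy is ΔE = hc/λ = 1240 / 27.92 = 44.41 eV.
With Z = 6, ΔE = 489.6 × (1/n_f² − 1/n_i²), so 1/n_f² − 1/n_i² = 0.09071.
Trying n_f = 3 gives 1/n_i² = 0.02040, i.e. n_i ≈ 7; this pair matches.

n_i = 7, n_f = 3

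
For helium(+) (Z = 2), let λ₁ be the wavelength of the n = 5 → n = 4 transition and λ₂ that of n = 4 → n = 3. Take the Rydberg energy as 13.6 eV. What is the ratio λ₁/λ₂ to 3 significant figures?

2.16

λ ∝ 1/ΔE ∝ 1/(1/n_f² − 1/n_i²), and the Z² and hc factors cancel in the ratio.
λ₁/λ₂ = (1/3² − 1/4²)/(1/4² − 1/5²) = 0.04861/0.02250 = 2.16.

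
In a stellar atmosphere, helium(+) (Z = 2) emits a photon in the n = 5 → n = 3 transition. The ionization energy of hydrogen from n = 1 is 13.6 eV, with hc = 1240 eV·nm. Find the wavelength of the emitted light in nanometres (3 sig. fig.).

For Z = 2 the level energies scale as Z², so the effective Rydberg energy is 13.6 × 4 = 54.40 eV.
ΔE = 54.40 × (1/3² − 1/5²) = 54.40 × 0.07111 = 3.868 eV.
λ = hc/ΔE = 1240 / 3.868 = 321 nm.

321 nm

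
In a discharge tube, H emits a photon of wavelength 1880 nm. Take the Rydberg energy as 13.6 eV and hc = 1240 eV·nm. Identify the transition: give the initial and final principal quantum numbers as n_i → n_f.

The photon energy is ΔE = hc/λ = 1240 / 1880 = 0.6596 eV.
With Z = 1, ΔE = 13.60 × (1/n_f² − 1/n_i²), so 1/n_f² − 1/n_i² = 0.04850.
Trying n_f = 3 gives 1/n_i² = 0.06261, i.e. n_i ≈ 4; this pair matches.

n_i = 4, n_f = 3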